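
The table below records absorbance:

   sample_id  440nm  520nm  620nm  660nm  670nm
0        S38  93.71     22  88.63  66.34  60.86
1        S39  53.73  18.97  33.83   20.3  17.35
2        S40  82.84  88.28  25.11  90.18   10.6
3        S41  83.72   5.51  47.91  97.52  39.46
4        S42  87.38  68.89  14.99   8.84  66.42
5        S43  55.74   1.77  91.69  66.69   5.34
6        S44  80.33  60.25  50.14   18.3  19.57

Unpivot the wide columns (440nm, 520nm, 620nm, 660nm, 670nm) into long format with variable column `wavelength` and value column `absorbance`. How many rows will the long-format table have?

35

7 sample_id values × 5 melted columns = 35 rows.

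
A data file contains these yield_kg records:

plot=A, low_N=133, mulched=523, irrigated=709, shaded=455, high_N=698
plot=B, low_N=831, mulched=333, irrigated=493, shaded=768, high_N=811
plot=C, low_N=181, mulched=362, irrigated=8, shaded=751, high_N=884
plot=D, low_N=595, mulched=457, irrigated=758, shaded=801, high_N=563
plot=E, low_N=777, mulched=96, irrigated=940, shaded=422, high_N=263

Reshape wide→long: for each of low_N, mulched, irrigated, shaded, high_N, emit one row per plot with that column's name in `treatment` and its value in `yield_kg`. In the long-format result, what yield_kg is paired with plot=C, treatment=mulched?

Unpivoting turns each (plot, wide-column) pair into one long row.
The wide cell at row C, column mulched holds 362, so the long row (C, mulched) has yield_kg=362.

362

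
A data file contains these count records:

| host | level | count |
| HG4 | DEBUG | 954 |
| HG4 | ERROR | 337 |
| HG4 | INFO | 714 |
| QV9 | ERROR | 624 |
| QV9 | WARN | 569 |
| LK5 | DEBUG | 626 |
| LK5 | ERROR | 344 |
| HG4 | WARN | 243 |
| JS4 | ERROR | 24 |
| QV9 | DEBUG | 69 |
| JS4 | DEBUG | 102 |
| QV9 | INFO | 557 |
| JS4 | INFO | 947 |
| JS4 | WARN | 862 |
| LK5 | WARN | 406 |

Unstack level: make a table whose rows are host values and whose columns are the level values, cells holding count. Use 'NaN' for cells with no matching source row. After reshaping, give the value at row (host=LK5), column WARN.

406

The long row with host=LK5, level=WARN has count=406.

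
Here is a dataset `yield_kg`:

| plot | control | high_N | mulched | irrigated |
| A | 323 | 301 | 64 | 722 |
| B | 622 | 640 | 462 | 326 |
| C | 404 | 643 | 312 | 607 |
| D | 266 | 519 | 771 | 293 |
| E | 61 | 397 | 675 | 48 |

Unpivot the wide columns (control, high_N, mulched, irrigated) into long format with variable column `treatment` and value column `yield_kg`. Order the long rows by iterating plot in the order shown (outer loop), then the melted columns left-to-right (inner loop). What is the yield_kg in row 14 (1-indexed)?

20 rows total (5 × 4). Row 14: index ⌊(14-1)/4⌋ = 3 into plot → D; (14-1) mod 4 = 1 into the melted columns → high_N.
So row 14 is (D, high_N, 519); yield_kg = 519.

519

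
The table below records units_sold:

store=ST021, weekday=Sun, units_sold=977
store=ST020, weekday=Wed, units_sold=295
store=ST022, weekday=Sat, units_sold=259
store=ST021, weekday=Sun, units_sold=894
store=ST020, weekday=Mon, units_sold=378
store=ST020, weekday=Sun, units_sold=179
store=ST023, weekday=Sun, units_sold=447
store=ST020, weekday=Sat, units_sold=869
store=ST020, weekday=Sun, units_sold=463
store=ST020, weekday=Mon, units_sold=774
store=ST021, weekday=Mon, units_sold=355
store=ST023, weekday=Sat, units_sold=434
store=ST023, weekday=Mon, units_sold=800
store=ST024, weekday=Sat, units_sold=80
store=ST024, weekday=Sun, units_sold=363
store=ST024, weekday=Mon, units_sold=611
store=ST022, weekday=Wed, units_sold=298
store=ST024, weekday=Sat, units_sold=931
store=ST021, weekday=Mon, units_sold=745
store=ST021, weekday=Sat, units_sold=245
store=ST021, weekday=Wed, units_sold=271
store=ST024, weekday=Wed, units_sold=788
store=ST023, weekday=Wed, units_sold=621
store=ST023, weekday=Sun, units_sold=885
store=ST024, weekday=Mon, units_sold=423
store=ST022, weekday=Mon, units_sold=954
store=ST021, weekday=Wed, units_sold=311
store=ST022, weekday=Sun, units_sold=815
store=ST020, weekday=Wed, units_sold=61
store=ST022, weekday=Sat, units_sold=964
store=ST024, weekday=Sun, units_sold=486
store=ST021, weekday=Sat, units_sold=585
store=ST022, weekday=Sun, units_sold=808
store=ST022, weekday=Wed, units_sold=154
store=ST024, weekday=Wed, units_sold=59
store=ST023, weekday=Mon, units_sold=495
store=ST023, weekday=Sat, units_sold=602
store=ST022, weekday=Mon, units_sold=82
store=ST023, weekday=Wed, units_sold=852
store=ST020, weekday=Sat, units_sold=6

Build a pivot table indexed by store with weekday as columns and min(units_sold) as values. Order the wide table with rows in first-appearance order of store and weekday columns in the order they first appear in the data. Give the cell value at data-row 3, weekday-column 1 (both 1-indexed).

808

With rows in first-appearance order of store, row 3 is store=ST022. weekday columns in first-appearance order: Sun, Wed, Sat, Mon; column 1 is Sun.
Long rows with store=ST022, weekday=Sun: min(815, 808) = 808.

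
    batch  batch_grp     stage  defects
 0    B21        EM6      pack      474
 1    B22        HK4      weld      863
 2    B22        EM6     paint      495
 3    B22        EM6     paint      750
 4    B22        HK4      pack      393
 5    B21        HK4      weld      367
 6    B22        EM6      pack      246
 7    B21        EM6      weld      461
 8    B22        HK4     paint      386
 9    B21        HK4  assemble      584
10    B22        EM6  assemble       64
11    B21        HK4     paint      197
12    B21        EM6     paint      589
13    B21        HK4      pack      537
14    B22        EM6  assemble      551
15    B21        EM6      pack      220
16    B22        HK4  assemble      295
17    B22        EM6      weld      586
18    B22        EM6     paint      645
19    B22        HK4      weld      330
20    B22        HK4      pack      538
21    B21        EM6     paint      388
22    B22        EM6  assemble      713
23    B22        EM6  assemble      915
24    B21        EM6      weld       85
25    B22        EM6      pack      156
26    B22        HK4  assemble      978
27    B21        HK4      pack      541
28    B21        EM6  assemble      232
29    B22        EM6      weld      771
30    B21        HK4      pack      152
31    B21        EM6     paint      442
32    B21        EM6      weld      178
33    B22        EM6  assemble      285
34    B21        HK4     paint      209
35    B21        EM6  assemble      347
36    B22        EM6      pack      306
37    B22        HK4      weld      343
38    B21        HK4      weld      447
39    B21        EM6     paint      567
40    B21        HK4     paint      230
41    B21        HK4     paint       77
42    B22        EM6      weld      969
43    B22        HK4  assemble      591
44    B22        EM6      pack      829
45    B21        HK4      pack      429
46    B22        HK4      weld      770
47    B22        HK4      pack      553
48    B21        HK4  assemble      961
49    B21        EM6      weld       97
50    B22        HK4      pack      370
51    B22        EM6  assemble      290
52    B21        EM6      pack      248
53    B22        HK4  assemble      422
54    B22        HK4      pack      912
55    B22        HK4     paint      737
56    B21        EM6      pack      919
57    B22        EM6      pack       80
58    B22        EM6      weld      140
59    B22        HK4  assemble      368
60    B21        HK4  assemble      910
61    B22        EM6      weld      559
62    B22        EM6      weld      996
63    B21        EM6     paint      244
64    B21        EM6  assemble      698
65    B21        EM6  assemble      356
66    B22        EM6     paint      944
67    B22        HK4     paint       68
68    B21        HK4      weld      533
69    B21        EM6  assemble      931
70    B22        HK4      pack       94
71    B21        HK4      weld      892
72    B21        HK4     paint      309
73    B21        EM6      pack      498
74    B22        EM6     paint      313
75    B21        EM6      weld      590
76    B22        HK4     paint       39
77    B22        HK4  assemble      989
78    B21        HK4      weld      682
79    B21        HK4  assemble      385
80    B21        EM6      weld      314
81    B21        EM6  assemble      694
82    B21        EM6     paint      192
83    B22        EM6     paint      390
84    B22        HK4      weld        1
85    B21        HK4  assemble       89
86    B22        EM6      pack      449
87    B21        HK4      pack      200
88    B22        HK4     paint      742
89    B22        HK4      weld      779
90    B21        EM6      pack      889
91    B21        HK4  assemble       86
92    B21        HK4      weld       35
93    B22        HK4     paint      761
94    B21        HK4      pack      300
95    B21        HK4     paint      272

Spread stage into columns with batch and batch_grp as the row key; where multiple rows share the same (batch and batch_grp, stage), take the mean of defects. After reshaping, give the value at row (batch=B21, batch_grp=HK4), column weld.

492.67

Rows with batch=B21, batch_grp=HK4 and stage=weld: defects values are 367, 447, 533, 892, 682, 35.
(367 + 447 + 533 + 892 + 682 + 35) / 6 = 492.67.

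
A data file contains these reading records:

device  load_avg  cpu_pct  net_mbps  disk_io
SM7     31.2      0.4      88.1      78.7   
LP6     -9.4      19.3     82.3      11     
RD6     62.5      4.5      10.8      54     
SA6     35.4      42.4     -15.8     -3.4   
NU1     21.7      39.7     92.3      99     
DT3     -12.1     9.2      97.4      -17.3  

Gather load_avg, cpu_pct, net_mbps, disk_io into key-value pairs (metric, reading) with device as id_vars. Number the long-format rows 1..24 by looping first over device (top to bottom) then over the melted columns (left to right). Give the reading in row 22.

24 rows total (6 × 4). Row 22: index ⌊(22-1)/4⌋ = 5 into device → DT3; (22-1) mod 4 = 1 into the melted columns → cpu_pct.
So row 22 is (DT3, cpu_pct, 9.2); reading = 9.2.

9.2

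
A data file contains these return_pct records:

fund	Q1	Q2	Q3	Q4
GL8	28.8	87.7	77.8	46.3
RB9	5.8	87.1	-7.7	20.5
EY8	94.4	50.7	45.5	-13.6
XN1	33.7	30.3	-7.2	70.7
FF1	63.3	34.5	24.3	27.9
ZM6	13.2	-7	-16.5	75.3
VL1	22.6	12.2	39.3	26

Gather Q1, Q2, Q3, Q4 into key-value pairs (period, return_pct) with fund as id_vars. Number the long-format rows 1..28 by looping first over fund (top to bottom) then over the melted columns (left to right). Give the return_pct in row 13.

33.7

28 rows total (7 × 4). Row 13: index ⌊(13-1)/4⌋ = 3 into fund → XN1; (13-1) mod 4 = 0 into the melted columns → Q1.
So row 13 is (XN1, Q1, 33.7); return_pct = 33.7.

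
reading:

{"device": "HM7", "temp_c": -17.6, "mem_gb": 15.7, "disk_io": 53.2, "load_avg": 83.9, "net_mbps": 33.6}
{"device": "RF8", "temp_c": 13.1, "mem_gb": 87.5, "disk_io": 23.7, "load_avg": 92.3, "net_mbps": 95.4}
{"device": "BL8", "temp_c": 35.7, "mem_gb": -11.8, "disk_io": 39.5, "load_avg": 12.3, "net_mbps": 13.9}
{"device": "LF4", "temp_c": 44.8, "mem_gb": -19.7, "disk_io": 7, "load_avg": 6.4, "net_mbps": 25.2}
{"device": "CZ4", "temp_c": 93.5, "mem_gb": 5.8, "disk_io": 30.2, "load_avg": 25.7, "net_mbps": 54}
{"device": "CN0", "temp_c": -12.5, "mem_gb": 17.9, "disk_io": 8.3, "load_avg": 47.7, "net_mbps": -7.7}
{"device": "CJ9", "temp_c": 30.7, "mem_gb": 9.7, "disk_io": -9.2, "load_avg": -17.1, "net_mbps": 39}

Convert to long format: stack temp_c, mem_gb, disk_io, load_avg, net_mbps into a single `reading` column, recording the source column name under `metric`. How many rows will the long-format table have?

7 device values × 5 melted columns = 35 rows.

35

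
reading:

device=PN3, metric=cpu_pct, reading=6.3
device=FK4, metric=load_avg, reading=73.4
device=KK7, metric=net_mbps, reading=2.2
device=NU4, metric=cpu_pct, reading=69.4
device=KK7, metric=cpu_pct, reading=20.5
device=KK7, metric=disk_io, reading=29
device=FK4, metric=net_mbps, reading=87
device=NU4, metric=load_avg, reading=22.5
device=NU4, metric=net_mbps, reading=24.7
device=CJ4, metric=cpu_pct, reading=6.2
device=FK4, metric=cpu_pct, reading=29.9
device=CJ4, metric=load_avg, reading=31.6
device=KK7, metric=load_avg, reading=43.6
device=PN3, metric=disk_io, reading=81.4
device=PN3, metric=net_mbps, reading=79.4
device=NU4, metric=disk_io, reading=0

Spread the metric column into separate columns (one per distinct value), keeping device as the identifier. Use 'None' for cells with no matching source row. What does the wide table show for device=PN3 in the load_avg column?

None

No long-format row has device=PN3 and metric=load_avg, so the cell is None.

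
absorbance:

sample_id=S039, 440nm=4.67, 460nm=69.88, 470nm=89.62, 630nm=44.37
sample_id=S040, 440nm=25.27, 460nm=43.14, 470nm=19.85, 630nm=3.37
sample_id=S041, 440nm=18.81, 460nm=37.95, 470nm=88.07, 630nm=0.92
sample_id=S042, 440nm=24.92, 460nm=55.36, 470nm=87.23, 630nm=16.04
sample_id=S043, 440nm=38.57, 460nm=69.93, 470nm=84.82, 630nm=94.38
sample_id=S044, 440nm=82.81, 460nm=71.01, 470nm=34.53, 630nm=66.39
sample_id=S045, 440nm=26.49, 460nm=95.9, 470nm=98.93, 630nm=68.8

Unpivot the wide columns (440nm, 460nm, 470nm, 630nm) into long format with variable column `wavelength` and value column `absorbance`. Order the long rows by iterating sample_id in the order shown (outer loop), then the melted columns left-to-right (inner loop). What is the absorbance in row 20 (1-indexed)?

94.38

28 rows total (7 × 4). Row 20: index ⌊(20-1)/4⌋ = 4 into sample_id → S043; (20-1) mod 4 = 3 into the melted columns → 630nm.
So row 20 is (S043, 630nm, 94.38); absorbance = 94.38.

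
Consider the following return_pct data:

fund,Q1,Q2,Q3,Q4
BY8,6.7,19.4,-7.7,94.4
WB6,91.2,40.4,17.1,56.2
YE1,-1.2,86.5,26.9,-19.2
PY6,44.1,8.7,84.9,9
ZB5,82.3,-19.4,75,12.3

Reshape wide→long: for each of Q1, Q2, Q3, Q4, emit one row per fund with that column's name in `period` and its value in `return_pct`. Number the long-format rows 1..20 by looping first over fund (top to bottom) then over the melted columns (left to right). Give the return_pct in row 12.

-19.2

20 rows total (5 × 4). Row 12: index ⌊(12-1)/4⌋ = 2 into fund → YE1; (12-1) mod 4 = 3 into the melted columns → Q4.
So row 12 is (YE1, Q4, -19.2); return_pct = -19.2.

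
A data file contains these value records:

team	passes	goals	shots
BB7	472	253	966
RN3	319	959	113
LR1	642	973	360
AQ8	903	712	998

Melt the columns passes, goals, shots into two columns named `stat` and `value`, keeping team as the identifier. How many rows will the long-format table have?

4 team values × 3 melted columns = 12 rows.

12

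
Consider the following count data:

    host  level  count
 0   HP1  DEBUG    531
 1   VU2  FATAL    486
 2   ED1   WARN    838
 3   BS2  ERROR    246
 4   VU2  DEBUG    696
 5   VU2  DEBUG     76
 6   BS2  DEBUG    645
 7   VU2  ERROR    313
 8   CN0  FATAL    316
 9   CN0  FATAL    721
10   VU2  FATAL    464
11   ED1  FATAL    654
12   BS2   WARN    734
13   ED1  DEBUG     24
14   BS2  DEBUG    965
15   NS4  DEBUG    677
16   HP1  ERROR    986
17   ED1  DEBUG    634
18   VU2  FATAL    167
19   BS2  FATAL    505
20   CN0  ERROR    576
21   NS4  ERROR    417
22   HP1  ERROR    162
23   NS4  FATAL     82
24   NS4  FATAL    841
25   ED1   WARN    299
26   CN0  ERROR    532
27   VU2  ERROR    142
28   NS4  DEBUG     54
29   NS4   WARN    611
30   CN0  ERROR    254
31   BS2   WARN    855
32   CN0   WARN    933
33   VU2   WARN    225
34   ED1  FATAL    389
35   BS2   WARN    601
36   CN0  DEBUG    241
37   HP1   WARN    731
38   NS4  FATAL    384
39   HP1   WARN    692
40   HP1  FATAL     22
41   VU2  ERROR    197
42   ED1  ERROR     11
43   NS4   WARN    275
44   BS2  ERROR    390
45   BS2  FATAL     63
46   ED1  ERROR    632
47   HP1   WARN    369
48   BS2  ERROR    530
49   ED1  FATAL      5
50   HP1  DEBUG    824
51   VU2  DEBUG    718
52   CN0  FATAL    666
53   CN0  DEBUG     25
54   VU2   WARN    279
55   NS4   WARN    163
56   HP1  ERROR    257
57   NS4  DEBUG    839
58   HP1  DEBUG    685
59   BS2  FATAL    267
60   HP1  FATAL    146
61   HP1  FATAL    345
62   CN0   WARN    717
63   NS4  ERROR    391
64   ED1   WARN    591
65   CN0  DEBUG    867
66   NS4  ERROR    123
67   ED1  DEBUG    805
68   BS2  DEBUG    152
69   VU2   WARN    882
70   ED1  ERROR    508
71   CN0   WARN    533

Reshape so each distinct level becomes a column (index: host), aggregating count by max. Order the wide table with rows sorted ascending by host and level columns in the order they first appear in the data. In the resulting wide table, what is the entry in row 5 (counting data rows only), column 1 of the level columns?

With rows sorted ascending by host, row 5 is host=NS4. level columns in first-appearance order: DEBUG, FATAL, WARN, ERROR; column 1 is DEBUG.
Long rows with host=NS4, level=DEBUG: max(677, 54, 839) = 839.

839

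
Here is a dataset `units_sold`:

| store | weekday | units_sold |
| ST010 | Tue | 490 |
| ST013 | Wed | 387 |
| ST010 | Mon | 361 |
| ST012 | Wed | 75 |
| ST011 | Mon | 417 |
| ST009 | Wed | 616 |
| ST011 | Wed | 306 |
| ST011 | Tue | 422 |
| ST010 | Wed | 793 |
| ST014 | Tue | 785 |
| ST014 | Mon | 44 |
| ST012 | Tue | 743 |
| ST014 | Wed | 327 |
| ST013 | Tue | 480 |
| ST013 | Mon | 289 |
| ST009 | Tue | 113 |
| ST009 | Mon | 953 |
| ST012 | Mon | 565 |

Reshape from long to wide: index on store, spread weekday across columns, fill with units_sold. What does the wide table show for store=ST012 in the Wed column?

75

Wide layout: rows indexed by store, columns are the 3 distinct weekday values (Tue, Wed, Mon).
Cell (store=ST012, weekday=Wed) draws from the long row where store=ST012 and weekday=Wed, which has units_sold=75.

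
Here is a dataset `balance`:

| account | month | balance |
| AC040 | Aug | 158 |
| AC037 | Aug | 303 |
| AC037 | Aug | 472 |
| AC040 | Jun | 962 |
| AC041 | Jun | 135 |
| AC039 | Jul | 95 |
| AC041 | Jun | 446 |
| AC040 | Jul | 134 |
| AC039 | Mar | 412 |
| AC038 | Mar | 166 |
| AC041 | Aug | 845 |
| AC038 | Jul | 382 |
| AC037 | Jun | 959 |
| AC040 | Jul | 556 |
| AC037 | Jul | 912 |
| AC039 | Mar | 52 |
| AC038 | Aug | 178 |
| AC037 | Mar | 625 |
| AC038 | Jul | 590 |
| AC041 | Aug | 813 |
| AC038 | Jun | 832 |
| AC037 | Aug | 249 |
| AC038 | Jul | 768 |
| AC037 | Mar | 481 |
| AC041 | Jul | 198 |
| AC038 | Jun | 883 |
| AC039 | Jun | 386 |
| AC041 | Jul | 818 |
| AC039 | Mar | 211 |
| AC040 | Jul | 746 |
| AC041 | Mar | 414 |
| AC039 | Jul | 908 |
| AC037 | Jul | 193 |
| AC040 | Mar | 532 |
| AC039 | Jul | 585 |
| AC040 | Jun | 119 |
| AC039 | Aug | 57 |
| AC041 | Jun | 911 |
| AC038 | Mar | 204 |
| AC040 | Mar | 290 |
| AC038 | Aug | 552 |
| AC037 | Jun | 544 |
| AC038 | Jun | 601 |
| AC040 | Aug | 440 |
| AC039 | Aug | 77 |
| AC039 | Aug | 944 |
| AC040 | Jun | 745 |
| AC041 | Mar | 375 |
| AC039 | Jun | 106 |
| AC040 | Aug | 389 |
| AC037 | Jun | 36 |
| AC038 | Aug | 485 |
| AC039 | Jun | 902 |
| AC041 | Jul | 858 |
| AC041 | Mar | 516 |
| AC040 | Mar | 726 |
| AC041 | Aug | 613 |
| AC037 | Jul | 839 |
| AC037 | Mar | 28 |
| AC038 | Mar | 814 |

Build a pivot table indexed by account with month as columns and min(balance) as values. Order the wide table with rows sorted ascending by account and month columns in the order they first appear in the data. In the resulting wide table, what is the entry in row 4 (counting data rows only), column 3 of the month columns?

134

With rows sorted ascending by account, row 4 is account=AC040. month columns in first-appearance order: Aug, Jun, Jul, Mar; column 3 is Jul.
Long rows with account=AC040, month=Jul: min(134, 556, 746) = 134.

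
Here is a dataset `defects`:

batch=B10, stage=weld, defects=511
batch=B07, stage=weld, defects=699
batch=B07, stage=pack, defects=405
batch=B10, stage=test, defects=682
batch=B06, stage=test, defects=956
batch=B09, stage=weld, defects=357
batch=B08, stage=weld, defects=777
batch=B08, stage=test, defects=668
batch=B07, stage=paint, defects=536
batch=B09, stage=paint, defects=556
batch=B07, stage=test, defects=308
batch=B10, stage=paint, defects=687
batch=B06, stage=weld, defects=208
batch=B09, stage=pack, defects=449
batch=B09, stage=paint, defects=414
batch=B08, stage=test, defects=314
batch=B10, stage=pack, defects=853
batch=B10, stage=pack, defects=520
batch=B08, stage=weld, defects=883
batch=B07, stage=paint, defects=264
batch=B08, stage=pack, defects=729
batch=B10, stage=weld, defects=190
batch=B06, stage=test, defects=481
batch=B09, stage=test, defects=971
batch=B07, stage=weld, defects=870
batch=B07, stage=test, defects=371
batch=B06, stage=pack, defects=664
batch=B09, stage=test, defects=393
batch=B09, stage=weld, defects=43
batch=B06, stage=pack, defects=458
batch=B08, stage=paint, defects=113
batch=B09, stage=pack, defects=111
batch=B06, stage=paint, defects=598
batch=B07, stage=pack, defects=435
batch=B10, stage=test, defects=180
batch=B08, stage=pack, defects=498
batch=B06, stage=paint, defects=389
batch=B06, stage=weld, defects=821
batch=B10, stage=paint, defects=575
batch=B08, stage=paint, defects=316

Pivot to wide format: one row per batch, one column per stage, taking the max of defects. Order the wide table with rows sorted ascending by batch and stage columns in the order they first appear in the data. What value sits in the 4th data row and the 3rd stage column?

With rows sorted ascending by batch, row 4 is batch=B09. stage columns in first-appearance order: weld, pack, test, paint; column 3 is test.
Long rows with batch=B09, stage=test: max(971, 393) = 971.

971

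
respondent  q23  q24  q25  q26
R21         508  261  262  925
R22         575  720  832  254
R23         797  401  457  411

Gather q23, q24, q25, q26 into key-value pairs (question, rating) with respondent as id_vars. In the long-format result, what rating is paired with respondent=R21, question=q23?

508

Unpivoting turns each (respondent, wide-column) pair into one long row.
The wide cell at row R21, column q23 holds 508, so the long row (R21, q23) has rating=508.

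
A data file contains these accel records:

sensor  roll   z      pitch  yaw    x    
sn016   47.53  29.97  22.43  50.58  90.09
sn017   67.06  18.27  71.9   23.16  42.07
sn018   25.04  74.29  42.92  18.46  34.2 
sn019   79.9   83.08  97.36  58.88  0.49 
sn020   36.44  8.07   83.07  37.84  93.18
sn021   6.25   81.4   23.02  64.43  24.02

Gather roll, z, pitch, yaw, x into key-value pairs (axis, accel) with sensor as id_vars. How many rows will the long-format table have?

6 sensor values × 5 melted columns = 30 rows.

30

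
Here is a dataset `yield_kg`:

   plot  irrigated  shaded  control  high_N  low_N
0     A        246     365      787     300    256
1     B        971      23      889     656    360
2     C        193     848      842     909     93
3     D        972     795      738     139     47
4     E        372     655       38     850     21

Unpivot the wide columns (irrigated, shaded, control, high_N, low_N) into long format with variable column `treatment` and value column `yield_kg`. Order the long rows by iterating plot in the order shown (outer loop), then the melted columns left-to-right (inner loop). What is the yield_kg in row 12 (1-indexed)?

25 rows total (5 × 5). Row 12: index ⌊(12-1)/5⌋ = 2 into plot → C; (12-1) mod 5 = 1 into the melted columns → shaded.
So row 12 is (C, shaded, 848); yield_kg = 848.

848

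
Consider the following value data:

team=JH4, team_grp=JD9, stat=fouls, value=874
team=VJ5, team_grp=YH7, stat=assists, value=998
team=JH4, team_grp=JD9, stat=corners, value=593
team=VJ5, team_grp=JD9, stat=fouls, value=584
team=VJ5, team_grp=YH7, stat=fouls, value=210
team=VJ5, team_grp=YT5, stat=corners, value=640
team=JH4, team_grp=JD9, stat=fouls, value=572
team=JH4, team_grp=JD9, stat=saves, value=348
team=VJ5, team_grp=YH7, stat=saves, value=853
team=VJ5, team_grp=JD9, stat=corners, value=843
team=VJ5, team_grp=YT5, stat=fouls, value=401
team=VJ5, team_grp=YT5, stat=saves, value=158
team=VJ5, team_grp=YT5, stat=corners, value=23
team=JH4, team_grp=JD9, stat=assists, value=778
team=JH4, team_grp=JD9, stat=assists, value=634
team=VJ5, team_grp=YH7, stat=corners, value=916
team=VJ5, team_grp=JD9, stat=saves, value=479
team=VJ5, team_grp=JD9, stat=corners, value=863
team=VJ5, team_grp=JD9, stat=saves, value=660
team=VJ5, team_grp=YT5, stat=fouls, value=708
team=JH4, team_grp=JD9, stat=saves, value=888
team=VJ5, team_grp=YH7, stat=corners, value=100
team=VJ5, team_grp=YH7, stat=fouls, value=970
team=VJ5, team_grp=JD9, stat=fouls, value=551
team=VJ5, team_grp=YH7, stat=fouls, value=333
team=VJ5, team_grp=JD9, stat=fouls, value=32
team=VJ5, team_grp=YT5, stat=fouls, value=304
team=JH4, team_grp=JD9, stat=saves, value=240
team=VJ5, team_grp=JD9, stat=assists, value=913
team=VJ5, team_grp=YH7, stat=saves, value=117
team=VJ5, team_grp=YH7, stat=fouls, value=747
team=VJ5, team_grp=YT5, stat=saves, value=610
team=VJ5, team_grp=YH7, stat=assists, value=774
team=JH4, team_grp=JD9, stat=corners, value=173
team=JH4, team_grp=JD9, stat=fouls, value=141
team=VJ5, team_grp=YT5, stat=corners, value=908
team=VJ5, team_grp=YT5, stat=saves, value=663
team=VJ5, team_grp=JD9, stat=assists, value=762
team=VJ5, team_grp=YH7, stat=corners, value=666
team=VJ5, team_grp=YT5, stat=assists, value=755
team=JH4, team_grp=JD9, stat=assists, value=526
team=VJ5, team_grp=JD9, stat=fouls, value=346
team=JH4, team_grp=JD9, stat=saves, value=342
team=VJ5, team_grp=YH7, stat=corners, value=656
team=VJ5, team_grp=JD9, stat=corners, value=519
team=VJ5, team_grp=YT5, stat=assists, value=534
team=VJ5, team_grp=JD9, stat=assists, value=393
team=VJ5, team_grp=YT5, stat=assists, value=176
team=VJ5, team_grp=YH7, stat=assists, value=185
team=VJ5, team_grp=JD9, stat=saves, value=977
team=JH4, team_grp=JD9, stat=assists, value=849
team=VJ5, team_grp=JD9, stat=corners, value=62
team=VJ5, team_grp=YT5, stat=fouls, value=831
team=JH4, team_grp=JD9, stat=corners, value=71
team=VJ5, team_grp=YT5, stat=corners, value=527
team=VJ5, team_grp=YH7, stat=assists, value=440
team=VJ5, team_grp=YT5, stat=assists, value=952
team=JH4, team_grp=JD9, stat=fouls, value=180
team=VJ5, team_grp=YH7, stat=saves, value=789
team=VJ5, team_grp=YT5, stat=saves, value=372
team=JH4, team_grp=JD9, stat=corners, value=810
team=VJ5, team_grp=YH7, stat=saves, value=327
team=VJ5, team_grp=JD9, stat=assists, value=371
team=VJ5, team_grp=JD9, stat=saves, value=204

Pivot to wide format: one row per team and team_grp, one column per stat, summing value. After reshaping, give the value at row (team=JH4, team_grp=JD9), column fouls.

Rows with team=JH4, team_grp=JD9 and stat=fouls: value values are 874, 572, 141, 180.
874 + 572 + 141 + 180 = 1767.

1767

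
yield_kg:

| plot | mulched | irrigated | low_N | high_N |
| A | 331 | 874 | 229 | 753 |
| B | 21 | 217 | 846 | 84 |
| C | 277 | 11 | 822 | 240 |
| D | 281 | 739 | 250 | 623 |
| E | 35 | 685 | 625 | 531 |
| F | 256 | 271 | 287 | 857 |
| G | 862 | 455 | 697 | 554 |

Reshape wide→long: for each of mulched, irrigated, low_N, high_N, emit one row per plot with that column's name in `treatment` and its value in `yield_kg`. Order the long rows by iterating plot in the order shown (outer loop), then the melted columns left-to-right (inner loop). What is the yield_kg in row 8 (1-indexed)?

28 rows total (7 × 4). Row 8: index ⌊(8-1)/4⌋ = 1 into plot → B; (8-1) mod 4 = 3 into the melted columns → high_N.
So row 8 is (B, high_N, 84); yield_kg = 84.

84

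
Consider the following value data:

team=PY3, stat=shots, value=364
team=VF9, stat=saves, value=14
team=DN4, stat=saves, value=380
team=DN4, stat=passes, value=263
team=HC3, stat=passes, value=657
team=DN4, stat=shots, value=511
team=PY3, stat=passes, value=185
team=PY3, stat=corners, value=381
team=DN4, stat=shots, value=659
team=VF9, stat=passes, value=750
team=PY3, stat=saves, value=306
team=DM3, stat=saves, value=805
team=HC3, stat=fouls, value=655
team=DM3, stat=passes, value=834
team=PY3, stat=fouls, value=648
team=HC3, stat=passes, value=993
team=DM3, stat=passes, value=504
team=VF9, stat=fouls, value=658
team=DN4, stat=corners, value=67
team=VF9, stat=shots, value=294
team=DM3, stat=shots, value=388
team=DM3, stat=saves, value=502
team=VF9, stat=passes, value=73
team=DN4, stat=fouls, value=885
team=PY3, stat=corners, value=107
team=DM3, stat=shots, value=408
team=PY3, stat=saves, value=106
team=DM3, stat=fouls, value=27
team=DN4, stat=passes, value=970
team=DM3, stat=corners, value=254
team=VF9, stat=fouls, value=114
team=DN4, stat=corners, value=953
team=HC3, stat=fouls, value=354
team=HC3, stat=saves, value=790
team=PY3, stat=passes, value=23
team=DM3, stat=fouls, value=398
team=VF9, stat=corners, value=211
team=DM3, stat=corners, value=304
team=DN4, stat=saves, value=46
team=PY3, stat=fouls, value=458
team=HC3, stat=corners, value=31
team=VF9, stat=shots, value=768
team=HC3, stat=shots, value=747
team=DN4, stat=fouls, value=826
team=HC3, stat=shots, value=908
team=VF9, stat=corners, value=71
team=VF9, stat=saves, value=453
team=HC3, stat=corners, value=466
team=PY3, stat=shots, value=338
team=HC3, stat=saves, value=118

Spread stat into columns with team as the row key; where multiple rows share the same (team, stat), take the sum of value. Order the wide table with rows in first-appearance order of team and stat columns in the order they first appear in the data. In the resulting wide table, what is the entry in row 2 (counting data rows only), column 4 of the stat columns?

282

With rows in first-appearance order of team, row 2 is team=VF9. stat columns in first-appearance order: shots, saves, passes, corners, fouls; column 4 is corners.
Long rows with team=VF9, stat=corners: 211 + 71 = 282.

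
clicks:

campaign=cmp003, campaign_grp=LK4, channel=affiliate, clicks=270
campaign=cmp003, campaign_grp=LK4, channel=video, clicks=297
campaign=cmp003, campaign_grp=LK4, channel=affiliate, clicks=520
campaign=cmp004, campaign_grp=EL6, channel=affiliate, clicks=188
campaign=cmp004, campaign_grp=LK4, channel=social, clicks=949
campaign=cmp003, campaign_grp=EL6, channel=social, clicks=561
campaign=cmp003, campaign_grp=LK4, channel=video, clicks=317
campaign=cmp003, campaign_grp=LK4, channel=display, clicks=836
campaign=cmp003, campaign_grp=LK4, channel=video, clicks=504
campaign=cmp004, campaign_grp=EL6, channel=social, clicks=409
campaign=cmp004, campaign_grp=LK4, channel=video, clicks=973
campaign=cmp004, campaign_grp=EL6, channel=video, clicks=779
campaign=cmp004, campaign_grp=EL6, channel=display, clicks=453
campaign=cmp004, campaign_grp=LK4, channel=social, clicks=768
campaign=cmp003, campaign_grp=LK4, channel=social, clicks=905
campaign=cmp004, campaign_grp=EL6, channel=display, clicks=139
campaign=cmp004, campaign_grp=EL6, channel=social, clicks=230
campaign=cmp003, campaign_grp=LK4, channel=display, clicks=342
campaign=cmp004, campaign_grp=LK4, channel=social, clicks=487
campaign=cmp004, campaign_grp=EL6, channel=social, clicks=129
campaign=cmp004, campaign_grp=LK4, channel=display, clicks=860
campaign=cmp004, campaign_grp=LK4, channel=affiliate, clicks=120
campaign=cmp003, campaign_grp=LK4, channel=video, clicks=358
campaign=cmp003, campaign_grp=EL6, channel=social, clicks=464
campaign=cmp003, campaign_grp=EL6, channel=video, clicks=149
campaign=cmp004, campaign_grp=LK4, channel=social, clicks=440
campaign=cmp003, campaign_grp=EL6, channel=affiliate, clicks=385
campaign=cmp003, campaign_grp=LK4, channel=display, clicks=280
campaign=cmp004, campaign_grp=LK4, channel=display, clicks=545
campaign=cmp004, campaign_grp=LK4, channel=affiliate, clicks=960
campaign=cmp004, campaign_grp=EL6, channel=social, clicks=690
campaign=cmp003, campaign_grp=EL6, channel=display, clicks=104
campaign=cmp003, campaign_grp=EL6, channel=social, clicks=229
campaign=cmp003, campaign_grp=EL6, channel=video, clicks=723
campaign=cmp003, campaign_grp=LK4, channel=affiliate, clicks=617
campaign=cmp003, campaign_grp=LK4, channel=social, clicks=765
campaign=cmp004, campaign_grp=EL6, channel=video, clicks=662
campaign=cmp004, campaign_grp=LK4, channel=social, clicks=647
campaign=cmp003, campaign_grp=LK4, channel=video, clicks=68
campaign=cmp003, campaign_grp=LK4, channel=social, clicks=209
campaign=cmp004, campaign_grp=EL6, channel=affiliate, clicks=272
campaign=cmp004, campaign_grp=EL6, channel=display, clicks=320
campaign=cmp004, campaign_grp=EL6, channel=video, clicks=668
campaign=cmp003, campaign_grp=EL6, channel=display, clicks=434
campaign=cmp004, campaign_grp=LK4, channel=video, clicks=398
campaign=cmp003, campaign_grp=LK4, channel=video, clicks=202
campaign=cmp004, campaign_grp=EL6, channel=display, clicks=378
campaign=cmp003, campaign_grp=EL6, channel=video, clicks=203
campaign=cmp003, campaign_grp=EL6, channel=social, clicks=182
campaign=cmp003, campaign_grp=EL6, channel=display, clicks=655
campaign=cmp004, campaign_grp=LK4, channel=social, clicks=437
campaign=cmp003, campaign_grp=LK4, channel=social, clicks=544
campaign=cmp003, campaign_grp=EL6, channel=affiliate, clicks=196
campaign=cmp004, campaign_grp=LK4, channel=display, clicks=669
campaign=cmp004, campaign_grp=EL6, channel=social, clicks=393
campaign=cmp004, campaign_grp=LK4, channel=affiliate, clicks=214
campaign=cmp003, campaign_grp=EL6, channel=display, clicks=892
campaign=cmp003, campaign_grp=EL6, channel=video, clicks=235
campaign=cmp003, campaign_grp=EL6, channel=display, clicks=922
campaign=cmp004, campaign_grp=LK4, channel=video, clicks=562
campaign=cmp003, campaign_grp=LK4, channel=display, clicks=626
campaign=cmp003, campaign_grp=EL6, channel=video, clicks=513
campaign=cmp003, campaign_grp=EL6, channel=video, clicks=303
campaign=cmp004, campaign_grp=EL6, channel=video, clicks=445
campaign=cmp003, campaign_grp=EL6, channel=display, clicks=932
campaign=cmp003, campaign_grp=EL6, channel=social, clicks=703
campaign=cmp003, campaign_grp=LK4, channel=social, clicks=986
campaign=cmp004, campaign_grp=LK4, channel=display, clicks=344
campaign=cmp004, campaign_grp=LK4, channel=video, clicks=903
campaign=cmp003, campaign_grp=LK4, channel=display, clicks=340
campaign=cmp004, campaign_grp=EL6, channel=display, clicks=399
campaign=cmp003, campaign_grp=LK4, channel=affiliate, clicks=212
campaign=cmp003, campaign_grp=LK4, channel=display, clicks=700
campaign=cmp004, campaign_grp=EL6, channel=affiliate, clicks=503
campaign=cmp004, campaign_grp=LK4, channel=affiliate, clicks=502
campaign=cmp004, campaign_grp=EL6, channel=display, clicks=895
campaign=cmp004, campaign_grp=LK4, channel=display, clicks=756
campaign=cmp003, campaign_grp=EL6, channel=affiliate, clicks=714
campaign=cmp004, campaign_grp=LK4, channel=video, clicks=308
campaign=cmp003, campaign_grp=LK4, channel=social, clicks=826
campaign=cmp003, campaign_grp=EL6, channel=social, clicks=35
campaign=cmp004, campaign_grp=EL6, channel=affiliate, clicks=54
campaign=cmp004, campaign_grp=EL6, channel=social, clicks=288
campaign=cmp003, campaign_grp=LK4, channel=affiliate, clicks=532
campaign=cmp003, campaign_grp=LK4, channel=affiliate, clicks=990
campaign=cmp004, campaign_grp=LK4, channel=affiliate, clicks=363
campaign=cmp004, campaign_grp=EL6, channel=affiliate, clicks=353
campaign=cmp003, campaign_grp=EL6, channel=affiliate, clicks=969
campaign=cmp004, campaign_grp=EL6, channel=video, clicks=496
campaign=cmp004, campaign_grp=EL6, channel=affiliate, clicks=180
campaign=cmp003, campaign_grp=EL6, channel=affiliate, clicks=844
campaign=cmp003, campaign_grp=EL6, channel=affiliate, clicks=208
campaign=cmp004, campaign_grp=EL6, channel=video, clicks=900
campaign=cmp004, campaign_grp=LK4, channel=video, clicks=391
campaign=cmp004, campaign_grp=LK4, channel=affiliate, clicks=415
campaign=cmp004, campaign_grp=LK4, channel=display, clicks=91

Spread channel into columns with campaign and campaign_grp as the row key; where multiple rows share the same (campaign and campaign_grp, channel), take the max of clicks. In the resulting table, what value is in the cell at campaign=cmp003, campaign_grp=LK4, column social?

986

Rows with campaign=cmp003, campaign_grp=LK4 and channel=social: clicks values are 905, 765, 209, 544, 986, 826.
max(905, 765, 209, 544, 986, 826) = 986.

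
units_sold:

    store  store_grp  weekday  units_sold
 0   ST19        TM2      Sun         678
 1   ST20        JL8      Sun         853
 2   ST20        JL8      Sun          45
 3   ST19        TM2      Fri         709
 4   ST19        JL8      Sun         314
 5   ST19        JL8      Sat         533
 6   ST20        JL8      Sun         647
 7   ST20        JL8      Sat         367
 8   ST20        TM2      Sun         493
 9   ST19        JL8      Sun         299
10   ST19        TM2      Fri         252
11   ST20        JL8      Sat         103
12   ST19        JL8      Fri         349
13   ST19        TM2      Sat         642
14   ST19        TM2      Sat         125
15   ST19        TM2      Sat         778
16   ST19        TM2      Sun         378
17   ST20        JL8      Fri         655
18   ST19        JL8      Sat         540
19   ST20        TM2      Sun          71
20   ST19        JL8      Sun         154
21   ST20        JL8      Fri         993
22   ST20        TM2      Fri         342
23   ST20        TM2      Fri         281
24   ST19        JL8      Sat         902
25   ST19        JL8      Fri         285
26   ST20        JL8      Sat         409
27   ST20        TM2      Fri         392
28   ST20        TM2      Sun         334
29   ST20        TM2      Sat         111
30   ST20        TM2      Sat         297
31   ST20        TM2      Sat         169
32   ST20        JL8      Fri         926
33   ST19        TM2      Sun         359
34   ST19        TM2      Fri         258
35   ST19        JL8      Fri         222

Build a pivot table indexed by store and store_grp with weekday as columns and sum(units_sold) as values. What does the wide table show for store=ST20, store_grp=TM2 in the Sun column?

898

Rows with store=ST20, store_grp=TM2 and weekday=Sun: units_sold values are 493, 71, 334.
493 + 71 + 334 = 898.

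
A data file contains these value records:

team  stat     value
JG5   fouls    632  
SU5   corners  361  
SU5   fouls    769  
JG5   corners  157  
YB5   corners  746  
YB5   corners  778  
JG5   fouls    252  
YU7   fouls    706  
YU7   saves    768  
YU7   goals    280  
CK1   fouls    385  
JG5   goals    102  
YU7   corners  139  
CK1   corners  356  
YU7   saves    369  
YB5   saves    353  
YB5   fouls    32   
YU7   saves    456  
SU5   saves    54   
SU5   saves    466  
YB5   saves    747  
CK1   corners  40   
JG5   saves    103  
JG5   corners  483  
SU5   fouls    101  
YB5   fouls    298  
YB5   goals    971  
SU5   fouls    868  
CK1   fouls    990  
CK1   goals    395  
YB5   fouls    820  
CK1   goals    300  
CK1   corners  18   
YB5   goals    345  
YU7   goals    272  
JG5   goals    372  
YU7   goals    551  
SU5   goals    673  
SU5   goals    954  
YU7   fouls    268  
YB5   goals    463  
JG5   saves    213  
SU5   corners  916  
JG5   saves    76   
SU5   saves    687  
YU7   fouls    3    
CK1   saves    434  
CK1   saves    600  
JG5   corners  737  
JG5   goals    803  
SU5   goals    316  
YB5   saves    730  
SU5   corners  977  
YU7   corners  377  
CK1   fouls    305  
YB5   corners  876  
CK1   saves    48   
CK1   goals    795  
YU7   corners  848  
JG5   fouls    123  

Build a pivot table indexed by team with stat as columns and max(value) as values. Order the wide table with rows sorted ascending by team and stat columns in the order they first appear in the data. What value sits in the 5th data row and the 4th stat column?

With rows sorted ascending by team, row 5 is team=YU7. stat columns in first-appearance order: fouls, corners, saves, goals; column 4 is goals.
Long rows with team=YU7, stat=goals: max(280, 272, 551) = 551.

551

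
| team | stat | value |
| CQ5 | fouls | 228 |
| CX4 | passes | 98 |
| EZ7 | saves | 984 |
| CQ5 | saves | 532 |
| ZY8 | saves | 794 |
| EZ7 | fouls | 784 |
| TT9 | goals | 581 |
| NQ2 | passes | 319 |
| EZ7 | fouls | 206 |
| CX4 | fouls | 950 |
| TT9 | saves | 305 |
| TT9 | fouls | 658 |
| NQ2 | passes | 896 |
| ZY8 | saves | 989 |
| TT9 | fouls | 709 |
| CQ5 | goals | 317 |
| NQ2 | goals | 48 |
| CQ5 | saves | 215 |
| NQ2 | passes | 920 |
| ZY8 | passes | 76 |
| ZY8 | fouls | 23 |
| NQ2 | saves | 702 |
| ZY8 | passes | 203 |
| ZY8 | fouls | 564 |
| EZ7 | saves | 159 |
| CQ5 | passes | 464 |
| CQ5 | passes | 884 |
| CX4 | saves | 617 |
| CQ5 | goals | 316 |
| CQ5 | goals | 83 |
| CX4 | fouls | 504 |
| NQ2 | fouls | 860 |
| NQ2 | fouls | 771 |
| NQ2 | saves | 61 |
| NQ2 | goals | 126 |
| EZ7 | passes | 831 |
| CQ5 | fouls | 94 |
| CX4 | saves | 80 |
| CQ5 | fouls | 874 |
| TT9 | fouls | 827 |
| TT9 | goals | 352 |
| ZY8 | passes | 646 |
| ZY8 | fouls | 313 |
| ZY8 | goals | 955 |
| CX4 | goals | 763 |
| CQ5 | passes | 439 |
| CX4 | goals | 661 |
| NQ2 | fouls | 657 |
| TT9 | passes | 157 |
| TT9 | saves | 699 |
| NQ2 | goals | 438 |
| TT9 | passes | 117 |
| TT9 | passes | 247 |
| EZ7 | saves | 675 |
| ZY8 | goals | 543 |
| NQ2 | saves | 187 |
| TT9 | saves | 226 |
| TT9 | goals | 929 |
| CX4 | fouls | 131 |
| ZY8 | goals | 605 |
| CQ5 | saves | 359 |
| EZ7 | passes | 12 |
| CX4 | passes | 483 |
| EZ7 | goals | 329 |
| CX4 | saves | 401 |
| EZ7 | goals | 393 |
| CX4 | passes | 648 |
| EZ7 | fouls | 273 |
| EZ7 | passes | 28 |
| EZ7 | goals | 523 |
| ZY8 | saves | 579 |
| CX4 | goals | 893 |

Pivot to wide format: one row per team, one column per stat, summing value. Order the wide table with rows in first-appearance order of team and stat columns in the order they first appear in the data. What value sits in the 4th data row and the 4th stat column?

2103

With rows in first-appearance order of team, row 4 is team=ZY8. stat columns in first-appearance order: fouls, passes, saves, goals; column 4 is goals.
Long rows with team=ZY8, stat=goals: 955 + 543 + 605 = 2103.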